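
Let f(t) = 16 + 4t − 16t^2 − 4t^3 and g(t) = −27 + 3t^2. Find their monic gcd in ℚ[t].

1

Euclidean algorithm in ℚ[t]:
  −4t^3 − 16t^2 + 4t + 16 = (−(4/3)t − 16/3)(3t^2 − 27) + (−32t − 128)
  3t^2 − 27 = (−(3/32)t + 3/8)(−32t − 128) + (21)
  −32t − 128 = (−(32/21)t − 128/21)(21) + (0)
The last nonzero remainder is the constant 21, so the polynomials are coprime and gcd = 1.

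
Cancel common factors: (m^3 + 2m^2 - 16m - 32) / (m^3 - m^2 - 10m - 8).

Apply the Euclidean algorithm:
  m^3 + 2m^2 - 16m - 32 = (m^3 - m^2 - 10m - 8) + (3m^2 - 6m - 24)
  m^3 - m^2 - 10m - 8 = ((1/3)m + 1/3)(3m^2 - 6m - 24) + (0)
Last nonzero remainder: 3m^2 - 6m - 24. Dividing through by 3 gives the monic gcd m^2 - 2m - 8.
Cancel m^2 - 2m - 8 from numerator and denominator to get the reduced form.

(m + 4)/(m + 1)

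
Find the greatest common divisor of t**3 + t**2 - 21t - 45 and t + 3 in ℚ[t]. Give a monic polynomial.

Repeated division with remainder:
  t**3 + t**2 - 21t - 45 = (t**2 - 2t - 15)(t + 3) + (0)
The last nonzero remainder t + 3 is already monic.

t + 3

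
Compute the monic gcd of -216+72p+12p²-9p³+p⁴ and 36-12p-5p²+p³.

-18-3p+p²

Repeated division with remainder:
  p⁴-9p³+12p²+72p-216 = (p-4)(p³-5p²-12p+36) + (4p²-12p-72)
  p³-5p²-12p+36 = ((1/4)p-1/2)(4p²-12p-72) + (0)
Last nonzero remainder: 4p²-12p-72. Dividing through by 4 gives the monic gcd p²-3p-18.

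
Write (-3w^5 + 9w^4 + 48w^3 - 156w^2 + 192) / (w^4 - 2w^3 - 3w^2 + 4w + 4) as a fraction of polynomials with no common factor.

(-3w^2 + 48)/(w + 1)

By polynomial division,
  -3w^5 + 9w^4 + 48w^3 - 156w^2 + 192 = (-3w + 3)(w^4 - 2w^3 - 3w^2 + 4w + 4) + (45w^3 - 135w^2 + 180)
  w^4 - 2w^3 - 3w^2 + 4w + 4 = ((1/45)w + 1/45)(45w^3 - 135w^2 + 180) + (0)
Last nonzero remainder: 45w^3 - 135w^2 + 180. Dividing through by 45 gives the monic gcd w^3 - 3w^2 + 4.
Cancel w^3 - 3w^2 + 4 from numerator and denominator to get the reduced form.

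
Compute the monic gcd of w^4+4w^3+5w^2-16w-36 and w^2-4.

Euclidean algorithm in ℚ[w]:
  w^4+4w^3+5w^2-16w-36 = (w^2+4w+9)(w^2-4) + (0)
The last nonzero remainder w^2-4 is already monic.

w^2-4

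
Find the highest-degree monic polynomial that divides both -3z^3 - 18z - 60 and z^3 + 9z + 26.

z + 2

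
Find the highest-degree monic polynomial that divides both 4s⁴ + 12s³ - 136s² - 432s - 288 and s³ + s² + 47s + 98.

s + 2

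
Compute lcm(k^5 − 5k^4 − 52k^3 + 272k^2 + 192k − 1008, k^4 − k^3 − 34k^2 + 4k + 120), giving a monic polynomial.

k^6 − 77k^4 + 12k^3 + 1552k^2 − 48k − 5040

Repeated division with remainder:
  k^5 − 5k^4 − 52k^3 + 272k^2 + 192k − 1008 = (k − 4)(k^4 − k^3 − 34k^2 + 4k + 120) + (−22k^3 + 132k^2 + 88k − 528)
  k^4 − k^3 − 34k^2 + 4k + 120 = (−(1/22)k − 5/22)(−22k^3 + 132k^2 + 88k − 528) + (0)
Last nonzero remainder: −22k^3 + 132k^2 + 88k − 528. Dividing through by −22 gives the monic gcd k^3 − 6k^2 − 4k + 24.
Then lcm(f, g) = f·g / gcd(f, g); expanding and making the result monic gives the answer.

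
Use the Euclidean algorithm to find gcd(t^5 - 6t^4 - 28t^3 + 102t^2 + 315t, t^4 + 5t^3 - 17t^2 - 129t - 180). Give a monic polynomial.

t^3 + t^2 - 21t - 45

Apply the Euclidean algorithm:
  t^5 - 6t^4 - 28t^3 + 102t^2 + 315t = (t - 11)(t^4 + 5t^3 - 17t^2 - 129t - 180) + (44t^3 + 44t^2 - 924t - 1980)
  t^4 + 5t^3 - 17t^2 - 129t - 180 = ((1/44)t + 1/11)(44t^3 + 44t^2 - 924t - 1980) + (0)
Last nonzero remainder: 44t^3 + 44t^2 - 924t - 1980. Dividing through by 44 gives the monic gcd t^3 + t^2 - 21t - 45.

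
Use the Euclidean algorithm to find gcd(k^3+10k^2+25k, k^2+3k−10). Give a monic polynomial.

k+5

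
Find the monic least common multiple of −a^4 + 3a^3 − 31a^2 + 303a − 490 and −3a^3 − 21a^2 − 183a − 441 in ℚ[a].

a^5 + 22a^3 − 210a^2 − 419a + 1470

Euclidean algorithm in ℚ[a]:
  −a^4 + 3a^3 − 31a^2 + 303a − 490 = ((1/3)a − 10/3)(−3a^3 − 21a^2 − 183a − 441) + (−40a^2 − 160a − 1960)
  −3a^3 − 21a^2 − 183a − 441 = ((3/40)a + 9/40)(−40a^2 − 160a − 1960) + (0)
Last nonzero remainder: −40a^2 − 160a − 1960. Dividing through by −40 gives the monic gcd a^2 + 4a + 49.
Then lcm(f, g) = f·g / gcd(f, g); expanding and making the result monic gives the answer.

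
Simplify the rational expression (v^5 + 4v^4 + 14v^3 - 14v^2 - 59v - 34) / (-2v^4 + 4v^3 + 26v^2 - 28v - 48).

(-v^3 - 5v^2 - 21v - 17)/(2v^2 - 2v - 24)

Repeated division with remainder:
  v^5 + 4v^4 + 14v^3 - 14v^2 - 59v - 34 = (-(1/2)v - 3)(-2v^4 + 4v^3 + 26v^2 - 28v - 48) + (39v^3 + 50v^2 - 167v - 178)
  -2v^4 + 4v^3 + 26v^2 - 28v - 48 = (-(2/39)v + 256/1521)(39v^3 + 50v^2 - 167v - 178) + ((13720/1521)v^2 - (13720/1521)v - 27440/1521)
  39v^3 + 50v^2 - 167v - 178 = ((59319/13720)v + 135369/13720)((13720/1521)v^2 - (13720/1521)v - 27440/1521) + (0)
Last nonzero remainder: (13720/1521)v^2 - (13720/1521)v - 27440/1521. Dividing through by 13720/1521 gives the monic gcd v^2 - v - 2.
Cancel v^2 - v - 2 from numerator and denominator to get the reduced form.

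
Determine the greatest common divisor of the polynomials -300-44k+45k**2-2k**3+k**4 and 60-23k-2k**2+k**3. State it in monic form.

By polynomial division,
  k**4-2k**3+45k**2-44k-300 = (k)(k**3-2k**2-23k+60) + (68k**2-104k-300)
  k**3-2k**2-23k+60 = ((1/68)k-2/289)(68k**2-104k-300) + (-(5580/289)k+16740/289)
  68k**2-104k-300 = (-(4913/1395)k-1445/279)(-(5580/289)k+16740/289) + (0)
Last nonzero remainder: -(5580/289)k+16740/289. Dividing through by -5580/289 gives the monic gcd k-3.

-3+k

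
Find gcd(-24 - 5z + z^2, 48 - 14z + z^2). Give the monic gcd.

Euclidean algorithm in ℚ[z]:
  z^2 - 5z - 24 = (z^2 - 14z + 48) + (9z - 72)
  z^2 - 14z + 48 = ((1/9)z - 2/3)(9z - 72) + (0)
Last nonzero remainder: 9z - 72. Dividing through by 9 gives the monic gcd z - 8.

-8 + z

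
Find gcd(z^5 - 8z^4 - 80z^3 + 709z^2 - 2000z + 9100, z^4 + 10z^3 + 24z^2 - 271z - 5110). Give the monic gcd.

z^2 + 3z - 70

Repeated division with remainder:
  z^5 - 8z^4 - 80z^3 + 709z^2 - 2000z + 9100 = (z - 18)(z^4 + 10z^3 + 24z^2 - 271z - 5110) + (76z^3 + 1412z^2 - 1768z - 82880)
  z^4 + 10z^3 + 24z^2 - 271z - 5110 = ((1/76)z - 163/1444)(76z^3 + 1412z^2 - 1768z - 82880) + ((74601/361)z^2 + (223803/361)z - 5222070/361)
  76z^3 + 1412z^2 - 1768z - 82880 = ((27436/74601)z + 427424/74601)((74601/361)z^2 + (223803/361)z - 5222070/361) + (0)
Last nonzero remainder: (74601/361)z^2 + (223803/361)z - 5222070/361. Dividing through by 74601/361 gives the monic gcd z^2 + 3z - 70.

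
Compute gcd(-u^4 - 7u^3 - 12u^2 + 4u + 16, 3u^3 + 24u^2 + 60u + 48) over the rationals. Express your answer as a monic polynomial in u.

u^3 + 8u^2 + 20u + 16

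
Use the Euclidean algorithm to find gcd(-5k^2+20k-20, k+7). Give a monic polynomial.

1

By polynomial division,
  -5k^2+20k-20 = (-5k+55)(k+7) + (-405)
  k+7 = (-(1/405)k-7/405)(-405) + (0)
The last nonzero remainder is the constant -405, so the polynomials are coprime and gcd = 1.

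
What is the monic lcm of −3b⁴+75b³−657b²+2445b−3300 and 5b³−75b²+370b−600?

b⁵−31b⁴+369b³−2129b²+5990b−6600

By polynomial division,
  −3b⁴+75b³−657b²+2445b−3300 = (−(3/5)b+6)(5b³−75b²+370b−600) + (15b²−135b+300)
  5b³−75b²+370b−600 = ((1/3)b−2)(15b²−135b+300) + (0)
Last nonzero remainder: 15b²−135b+300. Dividing through by 15 gives the monic gcd b²−9b+20.
Then lcm(f, g) = f·g / gcd(f, g); expanding and making the result monic gives the answer.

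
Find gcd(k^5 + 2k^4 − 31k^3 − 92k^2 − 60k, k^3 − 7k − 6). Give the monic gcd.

Repeated division with remainder:
  k^5 + 2k^4 − 31k^3 − 92k^2 − 60k = (k^2 + 2k − 24)(k^3 − 7k − 6) + (−72k^2 − 216k − 144)
  k^3 − 7k − 6 = (−(1/72)k + 1/24)(−72k^2 − 216k − 144) + (0)
Last nonzero remainder: −72k^2 − 216k − 144. Dividing through by −72 gives the monic gcd k^2 + 3k + 2.

k^2 + 3k + 2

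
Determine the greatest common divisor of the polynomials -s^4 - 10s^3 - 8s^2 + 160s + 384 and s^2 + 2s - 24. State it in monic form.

s^2 + 2s - 24

Repeated division with remainder:
  -s^4 - 10s^3 - 8s^2 + 160s + 384 = (-s^2 - 8s - 16)(s^2 + 2s - 24) + (0)
The last nonzero remainder s^2 + 2s - 24 is already monic.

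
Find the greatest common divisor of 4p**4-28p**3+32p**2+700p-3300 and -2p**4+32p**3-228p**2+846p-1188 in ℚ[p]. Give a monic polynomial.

Euclidean algorithm in ℚ[p]:
  4p**4-28p**3+32p**2+700p-3300 = (-2)(-2p**4+32p**3-228p**2+846p-1188) + (36p**3-424p**2+2392p-5676)
  -2p**4+32p**3-228p**2+846p-1188 = (-(1/18)p+19/81)(36p**3-424p**2+2392p-5676) + ((352/81)p**2-(2464/81)p+3872/27)
  36p**3-424p**2+2392p-5676 = ((729/88)p-3483/88)((352/81)p**2-(2464/81)p+3872/27) + (0)
Last nonzero remainder: (352/81)p**2-(2464/81)p+3872/27. Dividing through by 352/81 gives the monic gcd p**2-7p+33.

p**2-7p+33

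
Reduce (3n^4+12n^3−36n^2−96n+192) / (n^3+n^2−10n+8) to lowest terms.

Repeated division with remainder:
  3n^4+12n^3−36n^2−96n+192 = (3n+9)(n^3+n^2−10n+8) + (−15n^2−30n+120)
  n^3+n^2−10n+8 = (−(1/15)n+1/15)(−15n^2−30n+120) + (0)
Last nonzero remainder: −15n^2−30n+120. Dividing through by −15 gives the monic gcd n^2+2n−8.
Cancel n^2+2n−8 from numerator and denominator to get the reduced form.

(3n^2+6n−24)/(n−1)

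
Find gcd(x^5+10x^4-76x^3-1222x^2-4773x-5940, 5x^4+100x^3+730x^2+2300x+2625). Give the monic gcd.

x^2+8x+15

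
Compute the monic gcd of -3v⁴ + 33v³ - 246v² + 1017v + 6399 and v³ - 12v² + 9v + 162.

v² - 6v - 27

Euclidean algorithm in ℚ[v]:
  -3v⁴ + 33v³ - 246v² + 1017v + 6399 = (-3v - 3)(v³ - 12v² + 9v + 162) + (-255v² + 1530v + 6885)
  v³ - 12v² + 9v + 162 = (-(1/255)v + 2/85)(-255v² + 1530v + 6885) + (0)
Last nonzero remainder: -255v² + 1530v + 6885. Dividing through by -255 gives the monic gcd v² - 6v - 27.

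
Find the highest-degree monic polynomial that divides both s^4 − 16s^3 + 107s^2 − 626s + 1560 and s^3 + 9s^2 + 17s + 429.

s^2 − 2s + 39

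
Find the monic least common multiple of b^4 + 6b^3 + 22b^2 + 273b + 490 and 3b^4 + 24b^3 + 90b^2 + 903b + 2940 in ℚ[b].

b^5 + 10b^4 + 46b^3 + 361b^2 + 1582b + 1960

By polynomial division,
  b^4 + 6b^3 + 22b^2 + 273b + 490 = (1/3)(3b^4 + 24b^3 + 90b^2 + 903b + 2940) + (-2b^3 - 8b^2 - 28b - 490)
  3b^4 + 24b^3 + 90b^2 + 903b + 2940 = (-(3/2)b - 6)(-2b^3 - 8b^2 - 28b - 490) + (0)
Last nonzero remainder: -2b^3 - 8b^2 - 28b - 490. Dividing through by -2 gives the monic gcd b^3 + 4b^2 + 14b + 245.
Then lcm(f, g) = f·g / gcd(f, g); expanding and making the result monic gives the answer.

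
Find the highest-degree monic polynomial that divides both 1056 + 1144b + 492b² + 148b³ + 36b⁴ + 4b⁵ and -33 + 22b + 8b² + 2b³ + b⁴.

33 + 11b + 3b² + b³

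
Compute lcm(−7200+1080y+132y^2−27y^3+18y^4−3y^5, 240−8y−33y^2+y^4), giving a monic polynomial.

−28800+6720y+2568y^2−512y^3+37y^4−9y^5−5y^6+y^7

Repeated division with remainder:
  −3y^5+18y^4−27y^3+132y^2+1080y−7200 = (−3y+18)(y^4−33y^2−8y+240) + (−126y^3+702y^2+1944y−11520)
  y^4−33y^2−8y+240 = (−(1/126)y−13/294)(−126y^3+702y^2+1944y−11520) + ((660/49)y^2−(660/49)y−13200/49)
  −126y^3+702y^2+1944y−11520 = (−(1029/110)y+2352/55)((660/49)y^2−(660/49)y−13200/49) + (0)
Last nonzero remainder: (660/49)y^2−(660/49)y−13200/49. Dividing through by 660/49 gives the monic gcd y^2−y−20.
Then lcm(f, g) = f·g / gcd(f, g); expanding and making the result monic gives the answer.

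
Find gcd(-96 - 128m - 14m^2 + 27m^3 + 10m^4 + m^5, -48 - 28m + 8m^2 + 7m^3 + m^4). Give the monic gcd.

-24 - 2m + 5m^2 + m^3

By polynomial division,
  m^5 + 10m^4 + 27m^3 - 14m^2 - 128m - 96 = (m + 3)(m^4 + 7m^3 + 8m^2 - 28m - 48) + (-2m^3 - 10m^2 + 4m + 48)
  m^4 + 7m^3 + 8m^2 - 28m - 48 = (-(1/2)m - 1)(-2m^3 - 10m^2 + 4m + 48) + (0)
Last nonzero remainder: -2m^3 - 10m^2 + 4m + 48. Dividing through by -2 gives the monic gcd m^3 + 5m^2 - 2m - 24.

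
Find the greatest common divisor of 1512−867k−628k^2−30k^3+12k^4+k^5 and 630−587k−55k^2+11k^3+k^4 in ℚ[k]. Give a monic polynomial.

63−65k+k^2+k^3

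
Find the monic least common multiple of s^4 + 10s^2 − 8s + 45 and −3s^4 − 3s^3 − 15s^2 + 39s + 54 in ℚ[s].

s^6 − s^5 + 8s^4 − 18s^3 + 33s^2 − 29s − 90

Apply the Euclidean algorithm:
  s^4 + 10s^2 − 8s + 45 = (−1/3)(−3s^4 − 3s^3 − 15s^2 + 39s + 54) + (−s^3 + 5s^2 + 5s + 63)
  −3s^4 − 3s^3 − 15s^2 + 39s + 54 = (3s + 18)(−s^3 + 5s^2 + 5s + 63) + (−120s^2 − 240s − 1080)
  −s^3 + 5s^2 + 5s + 63 = ((1/120)s − 7/120)(−120s^2 − 240s − 1080) + (0)
Last nonzero remainder: −120s^2 − 240s − 1080. Dividing through by −120 gives the monic gcd s^2 + 2s + 9.
Then lcm(f, g) = f·g / gcd(f, g); expanding and making the result monic gives the answer.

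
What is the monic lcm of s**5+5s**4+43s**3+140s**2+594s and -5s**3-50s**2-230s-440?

Euclidean algorithm in ℚ[s]:
  s**5+5s**4+43s**3+140s**2+594s = (-(1/5)s**2+s-47/5)(-5s**3-50s**2-230s-440) + (-188s**2-1128s-4136)
  -5s**3-50s**2-230s-440 = ((5/188)s+5/47)(-188s**2-1128s-4136) + (0)
Last nonzero remainder: -188s**2-1128s-4136. Dividing through by -188 gives the monic gcd s**2+6s+22.
Then lcm(f, g) = f·g / gcd(f, g); expanding and making the result monic gives the answer.

s**6+9s**5+63s**4+312s**3+1154s**2+2376s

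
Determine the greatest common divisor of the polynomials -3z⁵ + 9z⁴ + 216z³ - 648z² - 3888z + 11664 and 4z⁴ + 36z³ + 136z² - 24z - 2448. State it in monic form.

z² + 3z - 18

Euclidean algorithm in ℚ[z]:
  -3z⁵ + 9z⁴ + 216z³ - 648z² - 3888z + 11664 = (-(3/4)z + 9)(4z⁴ + 36z³ + 136z² - 24z - 2448) + (-6z³ - 1890z² - 5508z + 33696)
  4z⁴ + 36z³ + 136z² - 24z - 2448 = (-(2/3)z + 204)(-6z³ - 1890z² - 5508z + 33696) + (382024z² + 1146072z - 6876432)
  -6z³ - 1890z² - 5508z + 33696 = (-(3/191012)z - 234/47753)(382024z² + 1146072z - 6876432) + (0)
Last nonzero remainder: 382024z² + 1146072z - 6876432. Dividing through by 382024 gives the monic gcd z² + 3z - 18.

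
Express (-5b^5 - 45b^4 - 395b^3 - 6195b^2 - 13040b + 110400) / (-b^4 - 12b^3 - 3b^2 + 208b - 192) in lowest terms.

(5b^2 - 20b + 575)/(b - 1)

By polynomial division,
  -5b^5 - 45b^4 - 395b^3 - 6195b^2 - 13040b + 110400 = (5b - 15)(-b^4 - 12b^3 - 3b^2 + 208b - 192) + (-560b^3 - 7280b^2 - 8960b + 107520)
  -b^4 - 12b^3 - 3b^2 + 208b - 192 = ((1/560)b - 1/560)(-560b^3 - 7280b^2 - 8960b + 107520) + (0)
Last nonzero remainder: -560b^3 - 7280b^2 - 8960b + 107520. Dividing through by -560 gives the monic gcd b^3 + 13b^2 + 16b - 192.
Cancel b^3 + 13b^2 + 16b - 192 from numerator and denominator to get the reduced form.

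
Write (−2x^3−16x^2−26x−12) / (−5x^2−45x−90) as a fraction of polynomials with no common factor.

(2x^2+4x+2)/(5x+15)

Repeated division with remainder:
  −2x^3−16x^2−26x−12 = ((2/5)x−2/5)(−5x^2−45x−90) + (−8x−48)
  −5x^2−45x−90 = ((5/8)x+15/8)(−8x−48) + (0)
Last nonzero remainder: −8x−48. Dividing through by −8 gives the monic gcd x+6.
Cancel x+6 from numerator and denominator to get the reduced form.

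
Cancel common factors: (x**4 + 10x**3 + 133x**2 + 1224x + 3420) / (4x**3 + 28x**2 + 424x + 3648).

By polynomial division,
  x**4 + 10x**3 + 133x**2 + 1224x + 3420 = ((1/4)x + 3/4)(4x**3 + 28x**2 + 424x + 3648) + (6x**2 − 6x + 684)
  4x**3 + 28x**2 + 424x + 3648 = ((2/3)x + 16/3)(6x**2 − 6x + 684) + (0)
Last nonzero remainder: 6x**2 − 6x + 684. Dividing through by 6 gives the monic gcd x**2 − x + 114.
Cancel x**2 − x + 114 from numerator and denominator to get the reduced form.

(x**2 + 11x + 30)/(4x + 32)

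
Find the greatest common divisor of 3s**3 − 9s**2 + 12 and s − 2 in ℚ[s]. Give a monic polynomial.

Apply the Euclidean algorithm:
  3s**3 − 9s**2 + 12 = (3s**2 − 3s − 6)(s − 2) + (0)
The last nonzero remainder s − 2 is already monic.

s − 2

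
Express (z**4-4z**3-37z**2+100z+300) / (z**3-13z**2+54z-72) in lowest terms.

Repeated division with remainder:
  z**4-4z**3-37z**2+100z+300 = (z+9)(z**3-13z**2+54z-72) + (26z**2-314z+948)
  z**3-13z**2+54z-72 = ((1/26)z-6/169)(26z**2-314z+948) + ((1080/169)z-6480/169)
  26z**2-314z+948 = ((2197/540)z-13351/540)((1080/169)z-6480/169) + (0)
Last nonzero remainder: (1080/169)z-6480/169. Dividing through by 1080/169 gives the monic gcd z-6.
Cancel z-6 from numerator and denominator to get the reduced form.

(z**3+2z**2-25z-50)/(z**2-7z+12)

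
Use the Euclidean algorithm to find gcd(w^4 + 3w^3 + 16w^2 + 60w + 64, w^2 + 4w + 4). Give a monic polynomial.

w^2 + 4w + 4

By polynomial division,
  w^4 + 3w^3 + 16w^2 + 60w + 64 = (w^2 - w + 16)(w^2 + 4w + 4) + (0)
The last nonzero remainder w^2 + 4w + 4 is already monic.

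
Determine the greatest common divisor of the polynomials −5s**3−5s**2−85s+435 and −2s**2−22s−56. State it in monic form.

Apply the Euclidean algorithm:
  −5s**3−5s**2−85s+435 = ((5/2)s−25)(−2s**2−22s−56) + (−495s−965)
  −2s**2−22s−56 = ((2/495)s+1792/49005)(−495s−965) + (−203000/9801)
  −495s−965 = ((970299/40600)s+1891593/40600)(−203000/9801) + (0)
The last nonzero remainder is the constant −203000/9801, so the polynomials are coprime and gcd = 1.

1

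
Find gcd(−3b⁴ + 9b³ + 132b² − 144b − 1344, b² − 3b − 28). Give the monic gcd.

b² − 3b − 28

By polynomial division,
  −3b⁴ + 9b³ + 132b² − 144b − 1344 = (−3b² + 48)(b² − 3b − 28) + (0)
The last nonzero remainder b² − 3b − 28 is already monic.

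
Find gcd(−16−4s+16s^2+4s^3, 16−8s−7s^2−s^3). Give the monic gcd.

−4+3s+s^2

Euclidean algorithm in ℚ[s]:
  4s^3+16s^2−4s−16 = (−4)(−s^3−7s^2−8s+16) + (−12s^2−36s+48)
  −s^3−7s^2−8s+16 = ((1/12)s+1/3)(−12s^2−36s+48) + (0)
Last nonzero remainder: −12s^2−36s+48. Dividing through by −12 gives the monic gcd s^2+3s−4.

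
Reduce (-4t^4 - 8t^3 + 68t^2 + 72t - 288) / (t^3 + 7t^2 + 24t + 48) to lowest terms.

(-4t^3 + 8t^2 + 36t - 72)/(t^2 + 3t + 12)

Repeated division with remainder:
  -4t^4 - 8t^3 + 68t^2 + 72t - 288 = (-4t + 20)(t^3 + 7t^2 + 24t + 48) + (24t^2 - 216t - 1248)
  t^3 + 7t^2 + 24t + 48 = ((1/24)t + 2/3)(24t^2 - 216t - 1248) + (220t + 880)
  24t^2 - 216t - 1248 = ((6/55)t - 78/55)(220t + 880) + (0)
Last nonzero remainder: 220t + 880. Dividing through by 220 gives the monic gcd t + 4.
Cancel t + 4 from numerator and denominator to get the reduced form.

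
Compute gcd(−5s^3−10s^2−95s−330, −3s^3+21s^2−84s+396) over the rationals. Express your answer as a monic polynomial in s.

s^2−s+22

By polynomial division,
  −5s^3−10s^2−95s−330 = (5/3)(−3s^3+21s^2−84s+396) + (−45s^2+45s−990)
  −3s^3+21s^2−84s+396 = ((1/15)s−2/5)(−45s^2+45s−990) + (0)
Last nonzero remainder: −45s^2+45s−990. Dividing through by −45 gives the monic gcd s^2−s+22.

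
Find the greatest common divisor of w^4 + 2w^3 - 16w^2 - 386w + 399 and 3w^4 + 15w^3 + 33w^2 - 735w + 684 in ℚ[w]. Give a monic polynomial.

Repeated division with remainder:
  w^4 + 2w^3 - 16w^2 - 386w + 399 = (1/3)(3w^4 + 15w^3 + 33w^2 - 735w + 684) + (-3w^3 - 27w^2 - 141w + 171)
  3w^4 + 15w^3 + 33w^2 - 735w + 684 = (-w + 4)(-3w^3 - 27w^2 - 141w + 171) + (0)
Last nonzero remainder: -3w^3 - 27w^2 - 141w + 171. Dividing through by -3 gives the monic gcd w^3 + 9w^2 + 47w - 57.

w^3 + 9w^2 + 47w - 57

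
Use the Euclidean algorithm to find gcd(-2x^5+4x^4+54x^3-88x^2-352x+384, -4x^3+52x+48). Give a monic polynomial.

x^2-x-12

By polynomial division,
  -2x^5+4x^4+54x^3-88x^2-352x+384 = ((1/2)x^2-x-7)(-4x^3+52x+48) + (-60x^2+60x+720)
  -4x^3+52x+48 = ((1/15)x+1/15)(-60x^2+60x+720) + (0)
Last nonzero remainder: -60x^2+60x+720. Dividing through by -60 gives the monic gcd x^2-x-12.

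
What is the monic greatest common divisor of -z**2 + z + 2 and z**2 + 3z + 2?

Euclidean algorithm in ℚ[z]:
  -z**2 + z + 2 = (-1)(z**2 + 3z + 2) + (4z + 4)
  z**2 + 3z + 2 = ((1/4)z + 1/2)(4z + 4) + (0)
Last nonzero remainder: 4z + 4. Dividing through by 4 gives the monic gcd z + 1.

z + 1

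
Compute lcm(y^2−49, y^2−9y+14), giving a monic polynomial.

y^3−2y^2−49y+98

Euclidean algorithm in ℚ[y]:
  y^2−49 = (y^2−9y+14) + (9y−63)
  y^2−9y+14 = ((1/9)y−2/9)(9y−63) + (0)
Last nonzero remainder: 9y−63. Dividing through by 9 gives the monic gcd y−7.
Then lcm(f, g) = f·g / gcd(f, g); expanding and making the result monic gives the answer.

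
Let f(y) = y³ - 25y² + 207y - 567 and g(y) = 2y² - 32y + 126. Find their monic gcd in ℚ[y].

Apply the Euclidean algorithm:
  y³ - 25y² + 207y - 567 = ((1/2)y - 9/2)(2y² - 32y + 126) + (0)
Last nonzero remainder: 2y² - 32y + 126. Dividing through by 2 gives the monic gcd y² - 16y + 63.

y² - 16y + 63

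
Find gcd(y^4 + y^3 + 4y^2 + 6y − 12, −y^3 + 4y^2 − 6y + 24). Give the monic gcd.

Repeated division with remainder:
  y^4 + y^3 + 4y^2 + 6y − 12 = (−y − 5)(−y^3 + 4y^2 − 6y + 24) + (18y^2 + 108)
  −y^3 + 4y^2 − 6y + 24 = (−(1/18)y + 2/9)(18y^2 + 108) + (0)
Last nonzero remainder: 18y^2 + 108. Dividing through by 18 gives the monic gcd y^2 + 6.

y^2 + 6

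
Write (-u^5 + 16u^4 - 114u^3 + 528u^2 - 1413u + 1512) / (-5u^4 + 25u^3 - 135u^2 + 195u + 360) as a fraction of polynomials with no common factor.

Apply the Euclidean algorithm:
  -u^5 + 16u^4 - 114u^3 + 528u^2 - 1413u + 1512 = ((1/5)u - 11/5)(-5u^4 + 25u^3 - 135u^2 + 195u + 360) + (-32u^3 + 192u^2 - 1056u + 2304)
  -5u^4 + 25u^3 - 135u^2 + 195u + 360 = ((5/32)u + 5/32)(-32u^3 + 192u^2 - 1056u + 2304) + (0)
Last nonzero remainder: -32u^3 + 192u^2 - 1056u + 2304. Dividing through by -32 gives the monic gcd u^3 - 6u^2 + 33u - 72.
Cancel u^3 - 6u^2 + 33u - 72 from numerator and denominator to get the reduced form.

(u^2 - 10u + 21)/(5u + 5)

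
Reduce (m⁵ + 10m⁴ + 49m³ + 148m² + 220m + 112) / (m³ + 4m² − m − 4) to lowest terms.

(m³ + 5m² + 20m + 28)/(m − 1)

Euclidean algorithm in ℚ[m]:
  m⁵ + 10m⁴ + 49m³ + 148m² + 220m + 112 = (m² + 6m + 26)(m³ + 4m² − m − 4) + (54m² + 270m + 216)
  m³ + 4m² − m − 4 = ((1/54)m − 1/54)(54m² + 270m + 216) + (0)
Last nonzero remainder: 54m² + 270m + 216. Dividing through by 54 gives the monic gcd m² + 5m + 4.
Cancel m² + 5m + 4 from numerator and denominator to get the reduced form.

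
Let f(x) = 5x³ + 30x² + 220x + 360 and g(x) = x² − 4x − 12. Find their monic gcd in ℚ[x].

Repeated division with remainder:
  5x³ + 30x² + 220x + 360 = (5x + 50)(x² − 4x − 12) + (480x + 960)
  x² − 4x − 12 = ((1/480)x − 1/80)(480x + 960) + (0)
Last nonzero remainder: 480x + 960. Dividing through by 480 gives the monic gcd x + 2.

x + 2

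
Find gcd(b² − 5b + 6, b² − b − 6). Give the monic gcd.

b − 3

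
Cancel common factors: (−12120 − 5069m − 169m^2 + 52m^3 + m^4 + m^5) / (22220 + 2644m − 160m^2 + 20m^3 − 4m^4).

(24 + 5m − m^2)/(−44 + 4m)

By polynomial division,
  m^5 + m^4 + 52m^3 − 169m^2 − 5069m − 12120 = (−(1/4)m − 3/2)(−4m^4 + 20m^3 − 160m^2 + 2644m + 22220) + (42m^3 + 252m^2 + 4452m + 21210)
  −4m^4 + 20m^3 − 160m^2 + 2644m + 22220 = (−(2/21)m + 22/21)(42m^3 + 252m^2 + 4452m + 21210) + (0)
Last nonzero remainder: 42m^3 + 252m^2 + 4452m + 21210. Dividing through by 42 gives the monic gcd m^3 + 6m^2 + 106m + 505.
Cancel m^3 + 6m^2 + 106m + 505 from numerator and denominator to get the reduced form.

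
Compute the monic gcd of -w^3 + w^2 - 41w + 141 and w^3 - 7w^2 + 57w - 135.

By polynomial division,
  -w^3 + w^2 - 41w + 141 = (-1)(w^3 - 7w^2 + 57w - 135) + (-6w^2 + 16w + 6)
  w^3 - 7w^2 + 57w - 135 = (-(1/6)w + 13/18)(-6w^2 + 16w + 6) + ((418/9)w - 418/3)
  -6w^2 + 16w + 6 = (-(27/209)w - 9/209)((418/9)w - 418/3) + (0)
Last nonzero remainder: (418/9)w - 418/3. Dividing through by 418/9 gives the monic gcd w - 3.

w - 3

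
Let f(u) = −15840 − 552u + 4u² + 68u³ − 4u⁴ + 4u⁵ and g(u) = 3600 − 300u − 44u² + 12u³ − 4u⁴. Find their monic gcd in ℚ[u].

By polynomial division,
  4u⁵ − 4u⁴ + 68u³ + 4u² − 552u − 15840 = (−u − 2)(−4u⁴ + 12u³ − 44u² − 300u + 3600) + (48u³ − 384u² + 2448u − 8640)
  −4u⁴ + 12u³ − 44u² − 300u + 3600 = (−(1/12)u − 5/12)(48u³ − 384u² + 2448u − 8640) + (0)
Last nonzero remainder: 48u³ − 384u² + 2448u − 8640. Dividing through by 48 gives the monic gcd u³ − 8u² + 51u − 180.

−180 + 51u − 8u² + u³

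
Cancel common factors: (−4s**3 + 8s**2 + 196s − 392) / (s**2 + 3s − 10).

(−4s**2 + 196)/(s + 5)

By polynomial division,
  −4s**3 + 8s**2 + 196s − 392 = (−4s + 20)(s**2 + 3s − 10) + (96s − 192)
  s**2 + 3s − 10 = ((1/96)s + 5/96)(96s − 192) + (0)
Last nonzero remainder: 96s − 192. Dividing through by 96 gives the monic gcd s − 2.
Cancel s − 2 from numerator and denominator to get the reduced form.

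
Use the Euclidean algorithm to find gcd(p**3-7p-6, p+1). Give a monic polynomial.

p+1

Euclidean algorithm in ℚ[p]:
  p**3-7p-6 = (p**2-p-6)(p+1) + (0)
The last nonzero remainder p+1 is already monic.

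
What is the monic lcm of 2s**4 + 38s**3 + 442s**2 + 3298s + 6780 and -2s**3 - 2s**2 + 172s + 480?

Apply the Euclidean algorithm:
  2s**4 + 38s**3 + 442s**2 + 3298s + 6780 = (-s - 18)(-2s**3 - 2s**2 + 172s + 480) + (578s**2 + 6874s + 15420)
  -2s**3 - 2s**2 + 172s + 480 = (-(1/289)s + 3148/83521)(578s**2 + 6874s + 15420) + (-(2817360/83521)s - 8452080/83521)
  578s**2 + 6874s + 15420 = (-(24137569/1408680)s - 21464897/140868)(-(2817360/83521)s - 8452080/83521) + (0)
Last nonzero remainder: -(2817360/83521)s - 8452080/83521. Dividing through by -2817360/83521 gives the monic gcd s + 3.
Then lcm(f, g) = f·g / gcd(f, g); expanding and making the result monic gives the answer.

s**6 + 17s**5 + 103s**4 - 313s**3 - 17588s**2 - 138700s - 271200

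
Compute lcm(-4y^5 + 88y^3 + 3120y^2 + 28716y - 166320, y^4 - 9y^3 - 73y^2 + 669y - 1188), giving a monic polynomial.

y^6 - 3y^5 - 22y^4 - 714y^3 - 4839y^2 + 63117y - 124740

Euclidean algorithm in ℚ[y]:
  -4y^5 + 88y^3 + 3120y^2 + 28716y - 166320 = (-4y - 36)(y^4 - 9y^3 - 73y^2 + 669y - 1188) + (-528y^3 + 3168y^2 + 48048y - 209088)
  y^4 - 9y^3 - 73y^2 + 669y - 1188 = (-(1/528)y + 1/176)(-528y^3 + 3168y^2 + 48048y - 209088) + (0)
Last nonzero remainder: -528y^3 + 3168y^2 + 48048y - 209088. Dividing through by -528 gives the monic gcd y^3 - 6y^2 - 91y + 396.
Then lcm(f, g) = f·g / gcd(f, g); expanding and making the result monic gives the answer.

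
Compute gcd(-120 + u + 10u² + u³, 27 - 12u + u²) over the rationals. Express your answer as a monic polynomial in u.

-3 + u

Apply the Euclidean algorithm:
  u³ + 10u² + u - 120 = (u + 22)(u² - 12u + 27) + (238u - 714)
  u² - 12u + 27 = ((1/238)u - 9/238)(238u - 714) + (0)
Last nonzero remainder: 238u - 714. Dividing through by 238 gives the monic gcd u - 3.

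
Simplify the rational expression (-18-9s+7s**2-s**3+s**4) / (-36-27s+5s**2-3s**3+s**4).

(-2+s)/(-4+s)

Repeated division with remainder:
  s**4-s**3+7s**2-9s-18 = (s**4-3s**3+5s**2-27s-36) + (2s**3+2s**2+18s+18)
  s**4-3s**3+5s**2-27s-36 = ((1/2)s-2)(2s**3+2s**2+18s+18) + (0)
Last nonzero remainder: 2s**3+2s**2+18s+18. Dividing through by 2 gives the monic gcd s**3+s**2+9s+9.
Cancel s**3+s**2+9s+9 from numerator and denominator to get the reduced form.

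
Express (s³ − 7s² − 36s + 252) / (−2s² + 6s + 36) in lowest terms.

(−s² + s + 42)/(2s + 6)

Apply the Euclidean algorithm:
  s³ − 7s² − 36s + 252 = (−(1/2)s + 2)(−2s² + 6s + 36) + (−30s + 180)
  −2s² + 6s + 36 = ((1/15)s + 1/5)(−30s + 180) + (0)
Last nonzero remainder: −30s + 180. Dividing through by −30 gives the monic gcd s − 6.
Cancel s − 6 from numerator and denominator to get the reduced form.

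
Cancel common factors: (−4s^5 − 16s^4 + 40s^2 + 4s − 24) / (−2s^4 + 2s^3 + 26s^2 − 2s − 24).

Repeated division with remainder:
  −4s^5 − 16s^4 + 40s^2 + 4s − 24 = (2s + 10)(−2s^4 + 2s^3 + 26s^2 − 2s − 24) + (−72s^3 − 216s^2 + 72s + 216)
  −2s^4 + 2s^3 + 26s^2 − 2s − 24 = ((1/36)s − 1/9)(−72s^3 − 216s^2 + 72s + 216) + (0)
Last nonzero remainder: −72s^3 − 216s^2 + 72s + 216. Dividing through by −72 gives the monic gcd s^3 + 3s^2 − s − 3.
Cancel s^3 + 3s^2 − s − 3 from numerator and denominator to get the reduced form.

(2s^2 + 2s − 4)/(s − 4)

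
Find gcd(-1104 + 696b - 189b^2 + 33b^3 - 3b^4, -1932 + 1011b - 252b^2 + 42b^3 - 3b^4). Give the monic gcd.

-92 + 35b - 7b^2 + b^3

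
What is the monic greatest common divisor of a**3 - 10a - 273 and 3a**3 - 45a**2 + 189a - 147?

By polynomial division,
  a**3 - 10a - 273 = (1/3)(3a**3 - 45a**2 + 189a - 147) + (15a**2 - 73a - 224)
  3a**3 - 45a**2 + 189a - 147 = ((1/5)a - 152/75)(15a**2 - 73a - 224) + ((6439/75)a - 45073/75)
  15a**2 - 73a - 224 = ((1125/6439)a + 2400/6439)((6439/75)a - 45073/75) + (0)
Last nonzero remainder: (6439/75)a - 45073/75. Dividing through by 6439/75 gives the monic gcd a - 7.

a - 7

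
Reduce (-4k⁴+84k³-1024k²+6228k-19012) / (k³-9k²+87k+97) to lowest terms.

Euclidean algorithm in ℚ[k]:
  -4k⁴+84k³-1024k²+6228k-19012 = (-4k+48)(k³-9k²+87k+97) + (-244k²+2440k-23668)
  k³-9k²+87k+97 = (-(1/244)k-1/244)(-244k²+2440k-23668) + (0)
Last nonzero remainder: -244k²+2440k-23668. Dividing through by -244 gives the monic gcd k²-10k+97.
Cancel k²-10k+97 from numerator and denominator to get the reduced form.

(-4k²+44k-196)/(k+1)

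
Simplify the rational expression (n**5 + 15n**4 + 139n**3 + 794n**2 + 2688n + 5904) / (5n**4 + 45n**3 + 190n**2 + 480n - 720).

Repeated division with remainder:
  n**5 + 15n**4 + 139n**3 + 794n**2 + 2688n + 5904 = ((1/5)n + 6/5)(5n**4 + 45n**3 + 190n**2 + 480n - 720) + (47n**3 + 470n**2 + 2256n + 6768)
  5n**4 + 45n**3 + 190n**2 + 480n - 720 = ((5/47)n - 5/47)(47n**3 + 470n**2 + 2256n + 6768) + (0)
Last nonzero remainder: 47n**3 + 470n**2 + 2256n + 6768. Dividing through by 47 gives the monic gcd n**3 + 10n**2 + 48n + 144.
Cancel n**3 + 10n**2 + 48n + 144 from numerator and denominator to get the reduced form.

(n**2 + 5n + 41)/(5n - 5)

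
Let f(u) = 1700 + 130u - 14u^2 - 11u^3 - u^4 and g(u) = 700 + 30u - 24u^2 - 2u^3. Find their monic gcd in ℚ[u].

Apply the Euclidean algorithm:
  -u^4 - 11u^3 - 14u^2 + 130u + 1700 = ((1/2)u - 1/2)(-2u^3 - 24u^2 + 30u + 700) + (-41u^2 - 205u + 2050)
  -2u^3 - 24u^2 + 30u + 700 = ((2/41)u + 14/41)(-41u^2 - 205u + 2050) + (0)
Last nonzero remainder: -41u^2 - 205u + 2050. Dividing through by -41 gives the monic gcd u^2 + 5u - 50.

-50 + 5u + u^2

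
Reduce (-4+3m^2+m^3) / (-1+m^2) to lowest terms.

(4+4m+m^2)/(1+m)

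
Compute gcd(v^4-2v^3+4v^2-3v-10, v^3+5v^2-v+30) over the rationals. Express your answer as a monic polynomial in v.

v^2-v+5

Euclidean algorithm in ℚ[v]:
  v^4-2v^3+4v^2-3v-10 = (v-7)(v^3+5v^2-v+30) + (40v^2-40v+200)
  v^3+5v^2-v+30 = ((1/40)v+3/20)(40v^2-40v+200) + (0)
Last nonzero remainder: 40v^2-40v+200. Dividing through by 40 gives the monic gcd v^2-v+5.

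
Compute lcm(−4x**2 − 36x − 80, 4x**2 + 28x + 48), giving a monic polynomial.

By polynomial division,
  −4x**2 − 36x − 80 = (−1)(4x**2 + 28x + 48) + (−8x − 32)
  4x**2 + 28x + 48 = (−(1/2)x − 3/2)(−8x − 32) + (0)
Last nonzero remainder: −8x − 32. Dividing through by −8 gives the monic gcd x + 4.
Then lcm(f, g) = f·g / gcd(f, g); expanding and making the result monic gives the answer.

x**3 + 12x**2 + 47x + 60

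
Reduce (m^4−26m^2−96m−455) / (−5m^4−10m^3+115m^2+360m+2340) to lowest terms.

Euclidean algorithm in ℚ[m]:
  m^4−26m^2−96m−455 = (−1/5)(−5m^4−10m^3+115m^2+360m+2340) + (−2m^3−3m^2−24m+13)
  −5m^4−10m^3+115m^2+360m+2340 = ((5/2)m+5/4)(−2m^3−3m^2−24m+13) + ((715/4)m^2+(715/2)m+9295/4)
  −2m^3−3m^2−24m+13 = (−(8/715)m+4/715)((715/4)m^2+(715/2)m+9295/4) + (0)
Last nonzero remainder: (715/4)m^2+(715/2)m+9295/4. Dividing through by 715/4 gives the monic gcd m^2+2m+13.
Cancel m^2+2m+13 from numerator and denominator to get the reduced form.

(−m^2+2m+35)/(5m^2−180)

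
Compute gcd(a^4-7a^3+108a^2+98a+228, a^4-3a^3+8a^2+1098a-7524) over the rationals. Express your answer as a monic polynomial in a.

a^2-8a+114

Euclidean algorithm in ℚ[a]:
  a^4-7a^3+108a^2+98a+228 = (a^4-3a^3+8a^2+1098a-7524) + (-4a^3+100a^2-1000a+7752)
  a^4-3a^3+8a^2+1098a-7524 = (-(1/4)a-11/2)(-4a^3+100a^2-1000a+7752) + (308a^2-2464a+35112)
  -4a^3+100a^2-1000a+7752 = (-(1/77)a+17/77)(308a^2-2464a+35112) + (0)
Last nonzero remainder: 308a^2-2464a+35112. Dividing through by 308 gives the monic gcd a^2-8a+114.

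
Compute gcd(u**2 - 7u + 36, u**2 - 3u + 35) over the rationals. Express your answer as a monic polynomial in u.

1

Euclidean algorithm in ℚ[u]:
  u**2 - 7u + 36 = (u**2 - 3u + 35) + (-4u + 1)
  u**2 - 3u + 35 = (-(1/4)u + 11/16)(-4u + 1) + (549/16)
  -4u + 1 = (-(64/549)u + 16/549)(549/16) + (0)
The last nonzero remainder is the constant 549/16, so the polynomials are coprime and gcd = 1.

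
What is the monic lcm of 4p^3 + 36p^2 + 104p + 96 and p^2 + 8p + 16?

p^4 + 13p^3 + 62p^2 + 128p + 96

Repeated division with remainder:
  4p^3 + 36p^2 + 104p + 96 = (4p + 4)(p^2 + 8p + 16) + (8p + 32)
  p^2 + 8p + 16 = ((1/8)p + 1/2)(8p + 32) + (0)
Last nonzero remainder: 8p + 32. Dividing through by 8 gives the monic gcd p + 4.
Then lcm(f, g) = f·g / gcd(f, g); expanding and making the result monic gives the answer.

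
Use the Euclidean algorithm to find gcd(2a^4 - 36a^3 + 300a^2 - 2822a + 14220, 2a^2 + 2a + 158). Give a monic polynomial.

a^2 + a + 79

By polynomial division,
  2a^4 - 36a^3 + 300a^2 - 2822a + 14220 = (a^2 - 19a + 90)(2a^2 + 2a + 158) + (0)
Last nonzero remainder: 2a^2 + 2a + 158. Dividing through by 2 gives the monic gcd a^2 + a + 79.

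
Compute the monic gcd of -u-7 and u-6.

Repeated division with remainder:
  -u-7 = (-1)(u-6) + (-13)
  u-6 = (-(1/13)u+6/13)(-13) + (0)
The last nonzero remainder is the constant -13, so the polynomials are coprime and gcd = 1.

1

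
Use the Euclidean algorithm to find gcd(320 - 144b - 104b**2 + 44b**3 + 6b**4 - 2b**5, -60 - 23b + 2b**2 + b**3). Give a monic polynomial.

By polynomial division,
  -2b**5 + 6b**4 + 44b**3 - 104b**2 - 144b + 320 = (-2b**2 + 10b - 22)(b**3 + 2b**2 - 23b - 60) + (50b**2 - 50b - 1000)
  b**3 + 2b**2 - 23b - 60 = ((1/50)b + 3/50)(50b**2 - 50b - 1000) + (0)
Last nonzero remainder: 50b**2 - 50b - 1000. Dividing through by 50 gives the monic gcd b**2 - b - 20.

-20 - b + b**2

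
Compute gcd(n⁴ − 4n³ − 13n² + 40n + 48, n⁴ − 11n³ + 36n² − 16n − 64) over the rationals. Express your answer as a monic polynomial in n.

n³ − 7n² + 8n + 16

Apply the Euclidean algorithm:
  n⁴ − 4n³ − 13n² + 40n + 48 = (n⁴ − 11n³ + 36n² − 16n − 64) + (7n³ − 49n² + 56n + 112)
  n⁴ − 11n³ + 36n² − 16n − 64 = ((1/7)n − 4/7)(7n³ − 49n² + 56n + 112) + (0)
Last nonzero remainder: 7n³ − 49n² + 56n + 112. Dividing through by 7 gives the monic gcd n³ − 7n² + 8n + 16.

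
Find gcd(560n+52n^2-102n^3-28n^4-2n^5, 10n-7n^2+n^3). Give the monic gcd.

-2n+n^2

By polynomial division,
  -2n^5-28n^4-102n^3+52n^2+560n = (-2n^2-42n-376)(n^3-7n^2+10n) + (-2160n^2+4320n)
  n^3-7n^2+10n = (-(1/2160)n+1/432)(-2160n^2+4320n) + (0)
Last nonzero remainder: -2160n^2+4320n. Dividing through by -2160 gives the monic gcd n^2-2n.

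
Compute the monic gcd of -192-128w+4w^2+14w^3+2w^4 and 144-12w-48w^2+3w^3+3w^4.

-24-10w+3w^2+w^3

Apply the Euclidean algorithm:
  2w^4+14w^3+4w^2-128w-192 = (2/3)(3w^4+3w^3-48w^2-12w+144) + (12w^3+36w^2-120w-288)
  3w^4+3w^3-48w^2-12w+144 = ((1/4)w-1/2)(12w^3+36w^2-120w-288) + (0)
Last nonzero remainder: 12w^3+36w^2-120w-288. Dividing through by 12 gives the monic gcd w^3+3w^2-10w-24.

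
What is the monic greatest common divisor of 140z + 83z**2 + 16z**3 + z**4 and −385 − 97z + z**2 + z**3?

35 + 12z + z**2

Euclidean algorithm in ℚ[z]:
  z**4 + 16z**3 + 83z**2 + 140z = (z + 15)(z**3 + z**2 − 97z − 385) + (165z**2 + 1980z + 5775)
  z**3 + z**2 − 97z − 385 = ((1/165)z − 1/15)(165z**2 + 1980z + 5775) + (0)
Last nonzero remainder: 165z**2 + 1980z + 5775. Dividing through by 165 gives the monic gcd z**2 + 12z + 35.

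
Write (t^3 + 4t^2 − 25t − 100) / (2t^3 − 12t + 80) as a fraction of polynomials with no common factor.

(t^2 − 25)/(2t^2 − 8t + 20)

By polynomial division,
  t^3 + 4t^2 − 25t − 100 = (1/2)(2t^3 − 12t + 80) + (4t^2 − 19t − 140)
  2t^3 − 12t + 80 = ((1/2)t + 19/8)(4t^2 − 19t − 140) + ((825/8)t + 825/2)
  4t^2 − 19t − 140 = ((32/825)t − 56/165)((825/8)t + 825/2) + (0)
Last nonzero remainder: (825/8)t + 825/2. Dividing through by 825/8 gives the monic gcd t + 4.
Cancel t + 4 from numerator and denominator to get the reduced form.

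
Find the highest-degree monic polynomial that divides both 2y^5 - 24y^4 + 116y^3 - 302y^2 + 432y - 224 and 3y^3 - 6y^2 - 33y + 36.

By polynomial division,
  2y^5 - 24y^4 + 116y^3 - 302y^2 + 432y - 224 = ((2/3)y^2 - (20/3)y + 98/3)(3y^3 - 6y^2 - 33y + 36) + (-350y^2 + 1750y - 1400)
  3y^3 - 6y^2 - 33y + 36 = (-(3/350)y - 9/350)(-350y^2 + 1750y - 1400) + (0)
Last nonzero remainder: -350y^2 + 1750y - 1400. Dividing through by -350 gives the monic gcd y^2 - 5y + 4.

y^2 - 5y + 4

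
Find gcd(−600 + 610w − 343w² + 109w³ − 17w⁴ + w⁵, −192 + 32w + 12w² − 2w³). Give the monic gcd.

24 − 10w + w²

By polynomial division,
  w⁵ − 17w⁴ + 109w³ − 343w² + 610w − 600 = (−(1/2)w² + (11/2)w − 59/2)(−2w³ + 12w² + 32w − 192) + (−261w² + 2610w − 6264)
  −2w³ + 12w² + 32w − 192 = ((2/261)w + 8/261)(−261w² + 2610w − 6264) + (0)
Last nonzero remainder: −261w² + 2610w − 6264. Dividing through by −261 gives the monic gcd w² − 10w + 24.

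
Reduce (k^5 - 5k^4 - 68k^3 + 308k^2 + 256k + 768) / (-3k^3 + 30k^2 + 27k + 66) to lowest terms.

(-k^3 + 6k^2 + 64k - 384)/(3k - 33)

Repeated division with remainder:
  k^5 - 5k^4 - 68k^3 + 308k^2 + 256k + 768 = (-(1/3)k^2 - (5/3)k + 3)(-3k^3 + 30k^2 + 27k + 66) + (285k^2 + 285k + 570)
  -3k^3 + 30k^2 + 27k + 66 = (-(1/95)k + 11/95)(285k^2 + 285k + 570) + (0)
Last nonzero remainder: 285k^2 + 285k + 570. Dividing through by 285 gives the monic gcd k^2 + k + 2.
Cancel k^2 + k + 2 from numerator and denominator to get the reduced form.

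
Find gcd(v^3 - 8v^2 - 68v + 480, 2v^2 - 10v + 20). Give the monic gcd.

Repeated division with remainder:
  v^3 - 8v^2 - 68v + 480 = ((1/2)v - 3/2)(2v^2 - 10v + 20) + (-93v + 510)
  2v^2 - 10v + 20 = (-(2/93)v - 10/961)(-93v + 510) + (24320/961)
  -93v + 510 = (-(89373/24320)v + 49011/2432)(24320/961) + (0)
The last nonzero remainder is the constant 24320/961, so the polynomials are coprime and gcd = 1.

1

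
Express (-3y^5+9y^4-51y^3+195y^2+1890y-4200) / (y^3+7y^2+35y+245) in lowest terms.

Euclidean algorithm in ℚ[y]:
  -3y^5+9y^4-51y^3+195y^2+1890y-4200 = (-3y^2+30y-156)(y^3+7y^2+35y+245) + (972y^2+34020)
  y^3+7y^2+35y+245 = ((1/972)y+7/972)(972y^2+34020) + (0)
Last nonzero remainder: 972y^2+34020. Dividing through by 972 gives the monic gcd y^2+35.
Cancel y^2+35 from numerator and denominator to get the reduced form.

(-3y^3+9y^2+54y-120)/(y+7)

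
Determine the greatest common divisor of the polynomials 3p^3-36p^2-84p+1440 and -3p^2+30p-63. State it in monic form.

1

Euclidean algorithm in ℚ[p]:
  3p^3-36p^2-84p+1440 = (-p+2)(-3p^2+30p-63) + (-207p+1566)
  -3p^2+30p-63 = ((1/69)p-56/1587)(-207p+1566) + (-4095/529)
  -207p+1566 = ((12167/455)p-92046/455)(-4095/529) + (0)
The last nonzero remainder is the constant -4095/529, so the polynomials are coprime and gcd = 1.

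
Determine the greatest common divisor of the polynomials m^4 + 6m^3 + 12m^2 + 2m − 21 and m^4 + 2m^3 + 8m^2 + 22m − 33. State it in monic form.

m^2 + 2m − 3

Euclidean algorithm in ℚ[m]:
  m^4 + 6m^3 + 12m^2 + 2m − 21 = (m^4 + 2m^3 + 8m^2 + 22m − 33) + (4m^3 + 4m^2 − 20m + 12)
  m^4 + 2m^3 + 8m^2 + 22m − 33 = ((1/4)m + 1/4)(4m^3 + 4m^2 − 20m + 12) + (12m^2 + 24m − 36)
  4m^3 + 4m^2 − 20m + 12 = ((1/3)m − 1/3)(12m^2 + 24m − 36) + (0)
Last nonzero remainder: 12m^2 + 24m − 36. Dividing through by 12 gives the monic gcd m^2 + 2m − 3.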